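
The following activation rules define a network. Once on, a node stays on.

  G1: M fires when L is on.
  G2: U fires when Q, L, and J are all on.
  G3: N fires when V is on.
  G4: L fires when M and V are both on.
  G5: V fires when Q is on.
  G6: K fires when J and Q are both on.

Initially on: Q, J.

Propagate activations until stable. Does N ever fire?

Q is on, so V fires (G5).
G3: V on → N on.

Yes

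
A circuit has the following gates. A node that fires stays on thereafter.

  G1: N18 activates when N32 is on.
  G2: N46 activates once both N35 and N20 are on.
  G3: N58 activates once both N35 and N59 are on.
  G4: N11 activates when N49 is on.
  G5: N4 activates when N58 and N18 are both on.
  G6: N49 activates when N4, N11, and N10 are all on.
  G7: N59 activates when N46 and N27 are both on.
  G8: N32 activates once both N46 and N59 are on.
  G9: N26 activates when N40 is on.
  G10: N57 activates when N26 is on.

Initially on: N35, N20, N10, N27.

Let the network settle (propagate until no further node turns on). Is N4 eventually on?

G2: N35 and N20 on → N46 on.
G7: N46 and N27 on → N59 on.
N35 and N59 are on, so N58 activates (G3).
G8: N46 and N59 on → N32 on.
G1: N32 on → N18 on.
N58 and N18 are on, so N4 activates (G5).

Yes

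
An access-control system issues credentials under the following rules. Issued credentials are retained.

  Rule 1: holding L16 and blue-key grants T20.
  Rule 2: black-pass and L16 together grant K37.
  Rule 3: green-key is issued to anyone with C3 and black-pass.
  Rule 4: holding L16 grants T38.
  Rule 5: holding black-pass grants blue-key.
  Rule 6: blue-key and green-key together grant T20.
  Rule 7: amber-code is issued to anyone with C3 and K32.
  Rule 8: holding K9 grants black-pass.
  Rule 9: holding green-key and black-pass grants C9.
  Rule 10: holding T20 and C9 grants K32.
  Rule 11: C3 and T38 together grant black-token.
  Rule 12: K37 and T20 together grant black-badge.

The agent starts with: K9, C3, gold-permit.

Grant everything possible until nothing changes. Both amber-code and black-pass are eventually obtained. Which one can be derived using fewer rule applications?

black-pass

black-pass: Holding K9 grants black-pass (Rule 8). [1 rule application]
amber-code: Holding K9 grants black-pass (Rule 8). Holding C3 and black-pass grants green-key (Rule 3). Holding black-pass grants blue-key (Rule 5). Holding blue-key and green-key grants T20 (Rule 6). Holding green-key and black-pass grants C9 (Rule 9). Holding T20 and C9 grants K32 (Rule 10). Holding C3 and K32 grants amber-code (Rule 7). [7 rule applications]
black-pass needs fewer.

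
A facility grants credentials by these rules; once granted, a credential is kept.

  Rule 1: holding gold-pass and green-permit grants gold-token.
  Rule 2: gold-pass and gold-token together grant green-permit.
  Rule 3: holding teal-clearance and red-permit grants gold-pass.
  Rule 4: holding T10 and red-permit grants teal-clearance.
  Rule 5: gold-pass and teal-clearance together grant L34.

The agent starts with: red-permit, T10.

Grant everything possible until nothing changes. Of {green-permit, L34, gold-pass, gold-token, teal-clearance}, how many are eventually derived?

3

Holding T10 and red-permit grants teal-clearance (Rule 4).
Holding teal-clearance and red-permit grants gold-pass (Rule 3).
Holding gold-pass and teal-clearance grants L34 (Rule 5).
green-permit would need gold-pass and gold-token (Rule 2), but gold-token is never granted.
L34: reached.
gold-pass: reached.
gold-token would need gold-pass and green-permit (Rule 1), but green-permit is never granted.
teal-clearance: reached.
Reached: L34, gold-pass, and teal-clearance — 3 of the 5.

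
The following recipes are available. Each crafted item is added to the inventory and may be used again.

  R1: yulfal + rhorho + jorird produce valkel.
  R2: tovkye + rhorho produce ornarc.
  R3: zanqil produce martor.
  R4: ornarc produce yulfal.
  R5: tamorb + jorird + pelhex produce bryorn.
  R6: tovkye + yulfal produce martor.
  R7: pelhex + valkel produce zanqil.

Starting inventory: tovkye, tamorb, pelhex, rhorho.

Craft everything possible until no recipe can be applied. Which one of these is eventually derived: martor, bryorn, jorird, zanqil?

martor

tovkye + rhorho → ornarc (R2).
Using R4, ornarc makes yulfal.
Using R6, tovkye and yulfal make martor.
bryorn would need tamorb, jorird, and pelhex (R5), but jorird is never obtained. No rule produces jorird, and it is not given. zanqil would need pelhex and valkel (R7), but valkel is never obtained.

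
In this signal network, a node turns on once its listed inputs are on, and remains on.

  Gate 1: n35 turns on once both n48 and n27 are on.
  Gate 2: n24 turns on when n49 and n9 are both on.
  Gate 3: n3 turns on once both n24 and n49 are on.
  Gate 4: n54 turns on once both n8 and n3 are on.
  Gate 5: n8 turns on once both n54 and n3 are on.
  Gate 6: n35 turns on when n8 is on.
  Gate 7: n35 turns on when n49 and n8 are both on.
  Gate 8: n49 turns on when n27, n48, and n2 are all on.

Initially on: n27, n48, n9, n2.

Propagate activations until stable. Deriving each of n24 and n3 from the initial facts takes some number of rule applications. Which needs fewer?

n24: n27, n48, and n2 are on, so n49 turns on (Gate 8). n49 and n9 are on, so n24 turns on (Gate 2). [2 rule applications]
n3: n27, n48, and n2 are on, so n49 turns on (Gate 8). n49 and n9 are on, so n24 turns on (Gate 2). n24 and n49 are on, so n3 turns on (Gate 3). [3 rule applications]
n24 needs fewer.

n24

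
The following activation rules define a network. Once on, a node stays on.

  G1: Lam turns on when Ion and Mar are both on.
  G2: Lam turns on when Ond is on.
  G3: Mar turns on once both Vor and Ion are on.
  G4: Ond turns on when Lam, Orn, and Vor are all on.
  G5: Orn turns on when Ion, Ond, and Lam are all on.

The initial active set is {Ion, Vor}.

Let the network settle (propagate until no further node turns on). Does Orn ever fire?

No

Orn would need Ion, Ond, and Lam (G5), but Ond never turns on.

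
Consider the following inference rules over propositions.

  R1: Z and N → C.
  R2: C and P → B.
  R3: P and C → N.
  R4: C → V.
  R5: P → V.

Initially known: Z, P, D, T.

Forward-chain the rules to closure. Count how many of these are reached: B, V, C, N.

From P, R5 gives V.
B would need C and P (R2), but C is never established.
V: reached.
C would need Z and N (R1), but N is never established.
N would need P and C (R3), but C is never established.
Reached: V — 1 of the 4.

1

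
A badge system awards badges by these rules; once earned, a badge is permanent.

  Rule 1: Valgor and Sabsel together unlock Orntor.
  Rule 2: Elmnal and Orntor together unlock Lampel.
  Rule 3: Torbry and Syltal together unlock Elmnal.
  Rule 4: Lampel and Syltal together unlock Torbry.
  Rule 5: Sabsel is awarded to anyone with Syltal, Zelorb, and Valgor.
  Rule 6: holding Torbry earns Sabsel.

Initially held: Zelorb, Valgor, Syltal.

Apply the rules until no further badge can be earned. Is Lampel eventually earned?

Lampel would need Elmnal and Orntor (Rule 2), but Elmnal is never earned.

No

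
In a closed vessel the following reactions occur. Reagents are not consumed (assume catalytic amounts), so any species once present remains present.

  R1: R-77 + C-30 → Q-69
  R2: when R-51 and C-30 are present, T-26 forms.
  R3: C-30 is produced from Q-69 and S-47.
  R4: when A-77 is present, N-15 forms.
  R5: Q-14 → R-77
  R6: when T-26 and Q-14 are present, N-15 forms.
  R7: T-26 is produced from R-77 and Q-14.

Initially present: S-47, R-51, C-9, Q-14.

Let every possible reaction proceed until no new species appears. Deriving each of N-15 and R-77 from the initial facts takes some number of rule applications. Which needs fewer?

R-77

R-77: Q-14 present → R-77 forms (R5). [1 rule application]
N-15: Q-14 present → R-77 forms (R5). R-77 and Q-14 present → T-26 forms (R7). T-26 and Q-14 present → N-15 forms (R6). [3 rule applications]
R-77 needs fewer.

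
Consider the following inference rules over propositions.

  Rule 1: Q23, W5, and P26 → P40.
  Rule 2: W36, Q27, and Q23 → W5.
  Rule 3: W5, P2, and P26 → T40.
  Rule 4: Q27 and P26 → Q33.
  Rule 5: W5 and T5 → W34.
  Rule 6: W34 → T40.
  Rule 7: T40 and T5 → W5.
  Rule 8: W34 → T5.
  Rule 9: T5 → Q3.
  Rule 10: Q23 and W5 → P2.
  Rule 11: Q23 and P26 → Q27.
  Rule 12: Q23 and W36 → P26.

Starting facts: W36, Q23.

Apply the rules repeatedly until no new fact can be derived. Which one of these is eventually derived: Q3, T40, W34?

Q23 and W36 hold, so P26 follows (Rule 12).
Q23 and P26 hold, so Q27 follows (Rule 11).
W36, Q27, and Q23 hold, so W5 follows (Rule 2).
From Q23 and W5, Rule 10 gives P2.
From W5, P2, and P26, Rule 3 gives T40.
W34 would need W5 and T5 (Rule 5), but T5 is never established. Q3 would need T5 (Rule 9), but T5 is never established.

T40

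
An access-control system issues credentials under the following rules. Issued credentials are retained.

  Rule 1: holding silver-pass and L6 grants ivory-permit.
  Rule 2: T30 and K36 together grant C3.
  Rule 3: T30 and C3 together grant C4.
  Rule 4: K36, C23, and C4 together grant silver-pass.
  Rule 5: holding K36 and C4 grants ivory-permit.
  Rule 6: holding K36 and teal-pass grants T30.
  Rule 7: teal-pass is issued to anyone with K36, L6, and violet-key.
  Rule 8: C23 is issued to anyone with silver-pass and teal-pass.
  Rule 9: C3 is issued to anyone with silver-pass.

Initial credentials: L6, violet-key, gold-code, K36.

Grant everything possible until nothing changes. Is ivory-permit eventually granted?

Yes

Holding K36, L6, and violet-key grants teal-pass (Rule 7).
Holding K36 and teal-pass grants T30 (Rule 6).
Holding T30 and K36 grants C3 (Rule 2).
Holding T30 and C3 grants C4 (Rule 3).
Holding K36 and C4 grants ivory-permit (Rule 5).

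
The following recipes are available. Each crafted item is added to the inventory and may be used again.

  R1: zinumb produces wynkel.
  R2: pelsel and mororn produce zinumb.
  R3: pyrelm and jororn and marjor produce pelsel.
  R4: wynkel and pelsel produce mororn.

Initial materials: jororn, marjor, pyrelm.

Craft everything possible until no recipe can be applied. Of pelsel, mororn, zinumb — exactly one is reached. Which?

Using R3, pyrelm, jororn, and marjor make pelsel.
mororn would need wynkel and pelsel (R4), but wynkel is never obtained. zinumb would need pelsel and mororn (R2), but mororn is never obtained.

pelsel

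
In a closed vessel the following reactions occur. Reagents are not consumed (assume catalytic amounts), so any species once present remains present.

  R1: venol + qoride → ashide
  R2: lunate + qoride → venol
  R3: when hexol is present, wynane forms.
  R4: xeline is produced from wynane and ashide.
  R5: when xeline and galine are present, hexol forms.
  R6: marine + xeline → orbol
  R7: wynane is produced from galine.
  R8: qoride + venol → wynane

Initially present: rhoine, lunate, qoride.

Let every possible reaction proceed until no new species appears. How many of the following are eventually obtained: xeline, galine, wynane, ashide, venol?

4

lunate and qoride present → venol forms (R2).
qoride and venol present → wynane forms (R8).
venol and qoride present → ashide forms (R1).
wynane and ashide present → xeline forms (R4).
xeline: reached.
No rule produces galine, and it is not given.
wynane: reached.
ashide: reached.
venol: reached.
Reached: xeline, wynane, ashide, and venol — 4 of the 5.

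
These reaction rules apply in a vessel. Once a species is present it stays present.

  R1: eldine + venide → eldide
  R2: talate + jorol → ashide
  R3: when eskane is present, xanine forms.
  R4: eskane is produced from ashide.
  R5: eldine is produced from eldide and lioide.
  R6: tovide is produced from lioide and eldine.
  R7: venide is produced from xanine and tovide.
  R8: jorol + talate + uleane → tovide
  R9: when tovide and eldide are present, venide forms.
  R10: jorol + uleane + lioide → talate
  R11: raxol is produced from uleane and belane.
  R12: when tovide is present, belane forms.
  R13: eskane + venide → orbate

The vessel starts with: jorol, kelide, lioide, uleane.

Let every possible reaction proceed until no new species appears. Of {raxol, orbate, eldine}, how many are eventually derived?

2

jorol, uleane, and lioide present → talate forms (R10).
talate and jorol present → ashide forms (R2).
jorol, talate, and uleane present → tovide forms (R8).
tovide present → belane forms (R12).
ashide present → eskane forms (R4).
uleane and belane present → raxol forms (R11).
eskane present → xanine forms (R3).
xanine and tovide present → venide forms (R7).
eskane and venide present → orbate forms (R13).
raxol: reached.
orbate: reached.
eldine would need eldide and lioide (R5), but eldide never forms.
Reached: raxol and orbate — 2 of the 3.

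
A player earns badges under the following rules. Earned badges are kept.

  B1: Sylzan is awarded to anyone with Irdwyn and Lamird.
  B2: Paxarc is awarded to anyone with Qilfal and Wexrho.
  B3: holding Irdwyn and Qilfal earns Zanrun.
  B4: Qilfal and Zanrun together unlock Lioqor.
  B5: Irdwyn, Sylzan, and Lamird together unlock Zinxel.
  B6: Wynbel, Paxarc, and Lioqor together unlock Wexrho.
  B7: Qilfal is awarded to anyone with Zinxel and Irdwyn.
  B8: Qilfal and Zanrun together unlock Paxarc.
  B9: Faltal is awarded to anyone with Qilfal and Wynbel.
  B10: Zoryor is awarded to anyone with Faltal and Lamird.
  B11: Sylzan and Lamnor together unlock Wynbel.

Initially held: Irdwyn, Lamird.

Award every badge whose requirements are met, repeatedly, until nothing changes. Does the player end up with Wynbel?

No

Wynbel would need Sylzan and Lamnor (B11), but Lamnor is never earned.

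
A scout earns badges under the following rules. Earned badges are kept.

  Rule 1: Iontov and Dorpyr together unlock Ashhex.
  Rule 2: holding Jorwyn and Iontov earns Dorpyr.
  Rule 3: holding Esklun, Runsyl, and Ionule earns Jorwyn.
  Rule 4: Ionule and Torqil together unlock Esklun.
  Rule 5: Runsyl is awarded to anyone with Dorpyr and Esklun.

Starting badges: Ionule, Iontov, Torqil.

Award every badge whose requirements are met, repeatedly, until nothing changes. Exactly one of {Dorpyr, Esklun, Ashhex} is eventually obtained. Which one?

With Ionule and Torqil, Esklun is earned (Rule 4).
Dorpyr would need Jorwyn and Iontov (Rule 2), but Jorwyn is never earned. Ashhex would need Iontov and Dorpyr (Rule 1), but Dorpyr is never earned.

Esklun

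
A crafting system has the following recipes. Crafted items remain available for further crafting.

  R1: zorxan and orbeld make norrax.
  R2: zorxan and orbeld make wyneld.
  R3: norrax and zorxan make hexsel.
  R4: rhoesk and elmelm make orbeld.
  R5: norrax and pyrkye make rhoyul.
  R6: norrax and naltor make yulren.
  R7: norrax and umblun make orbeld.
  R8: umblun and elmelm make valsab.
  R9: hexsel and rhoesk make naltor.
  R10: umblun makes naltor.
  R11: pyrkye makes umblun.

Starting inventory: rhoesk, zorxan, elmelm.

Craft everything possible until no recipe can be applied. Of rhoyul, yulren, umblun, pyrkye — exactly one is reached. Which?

Using R4, rhoesk and elmelm make orbeld.
zorxan and orbeld → norrax (R1).
norrax and zorxan → hexsel (R3).
hexsel and rhoesk → naltor (R9).
norrax and naltor → yulren (R6).
umblun would need pyrkye (R11), but pyrkye is never obtained. No rule produces pyrkye, and it is not given. rhoyul would need norrax and pyrkye (R5), but pyrkye is never obtained.

yulren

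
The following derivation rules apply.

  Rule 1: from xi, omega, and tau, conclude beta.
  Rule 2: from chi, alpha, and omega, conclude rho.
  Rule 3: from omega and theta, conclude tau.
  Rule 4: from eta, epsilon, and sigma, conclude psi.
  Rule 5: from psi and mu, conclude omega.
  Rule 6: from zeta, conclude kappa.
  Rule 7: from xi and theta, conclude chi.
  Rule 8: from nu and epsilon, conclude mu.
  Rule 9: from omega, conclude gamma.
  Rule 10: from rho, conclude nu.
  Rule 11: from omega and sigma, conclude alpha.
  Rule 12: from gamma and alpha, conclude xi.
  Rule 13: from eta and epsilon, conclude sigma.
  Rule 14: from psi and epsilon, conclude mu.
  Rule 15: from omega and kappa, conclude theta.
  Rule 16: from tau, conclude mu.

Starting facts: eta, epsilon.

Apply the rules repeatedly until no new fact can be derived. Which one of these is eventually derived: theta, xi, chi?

From eta and epsilon, Rule 13 gives sigma.
eta, epsilon, and sigma hold, so psi follows (Rule 4).
From psi and epsilon, Rule 14 gives mu.
From psi and mu, Rule 5 gives omega.
From omega and sigma, Rule 11 gives alpha.
omega holds, so gamma follows (Rule 9).
gamma and alpha hold, so xi follows (Rule 12).
chi would need xi and theta (Rule 7), but theta is never established. theta would need omega and kappa (Rule 15), but kappa is never established.

xi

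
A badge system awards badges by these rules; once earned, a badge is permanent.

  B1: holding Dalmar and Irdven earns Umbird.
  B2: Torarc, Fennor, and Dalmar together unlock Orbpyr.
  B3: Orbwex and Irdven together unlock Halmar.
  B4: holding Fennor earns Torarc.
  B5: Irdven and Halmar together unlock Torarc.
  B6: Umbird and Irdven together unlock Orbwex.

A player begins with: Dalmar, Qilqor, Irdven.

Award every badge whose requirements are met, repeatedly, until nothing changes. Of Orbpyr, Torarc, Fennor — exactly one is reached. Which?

With Dalmar and Irdven, Umbird is earned (B1).
With Umbird and Irdven, Orbwex is earned (B6).
With Orbwex and Irdven, Halmar is earned (B3).
With Irdven and Halmar, Torarc is earned (B5).
Orbpyr would need Torarc, Fennor, and Dalmar (B2), but Fennor is never earned. No rule produces Fennor, and it is not given.

Torarc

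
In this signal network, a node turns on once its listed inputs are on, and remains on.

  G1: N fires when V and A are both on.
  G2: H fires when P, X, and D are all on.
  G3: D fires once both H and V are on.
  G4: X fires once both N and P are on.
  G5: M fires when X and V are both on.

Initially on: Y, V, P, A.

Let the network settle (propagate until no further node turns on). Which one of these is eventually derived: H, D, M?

V and A are on, so N fires (G1).
N and P are on, so X fires (G4).
G5: X and V on → M on.
D would need H and V (G3), but H never turns on. H would need P, X, and D (G2), but D never turns on.

M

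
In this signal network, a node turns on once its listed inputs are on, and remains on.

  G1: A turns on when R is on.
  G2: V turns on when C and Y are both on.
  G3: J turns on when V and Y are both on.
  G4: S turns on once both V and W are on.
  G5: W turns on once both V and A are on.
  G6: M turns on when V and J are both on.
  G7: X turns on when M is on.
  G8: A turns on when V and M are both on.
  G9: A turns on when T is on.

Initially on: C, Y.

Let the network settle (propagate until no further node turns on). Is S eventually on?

Yes

G2: C and Y on → V on.
G3: V and Y on → J on.
G6: V and J on → M on.
V and M are on, so A turns on (G8).
G5: V and A on → W on.
G4: V and W on → S on.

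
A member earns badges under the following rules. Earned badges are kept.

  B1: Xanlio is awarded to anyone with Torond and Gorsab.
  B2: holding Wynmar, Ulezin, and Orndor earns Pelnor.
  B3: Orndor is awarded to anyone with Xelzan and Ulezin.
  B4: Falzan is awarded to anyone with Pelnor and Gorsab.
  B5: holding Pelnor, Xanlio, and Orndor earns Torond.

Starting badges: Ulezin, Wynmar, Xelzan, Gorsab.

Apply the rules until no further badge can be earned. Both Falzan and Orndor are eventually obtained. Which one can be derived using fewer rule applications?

Orndor: With Xelzan and Ulezin, Orndor is earned (B3). [1 rule application]
Falzan: With Xelzan and Ulezin, Orndor is earned (B3). With Wynmar, Ulezin, and Orndor, Pelnor is earned (B2). With Pelnor and Gorsab, Falzan is earned (B4). [3 rule applications]
Orndor needs fewer.

Orndor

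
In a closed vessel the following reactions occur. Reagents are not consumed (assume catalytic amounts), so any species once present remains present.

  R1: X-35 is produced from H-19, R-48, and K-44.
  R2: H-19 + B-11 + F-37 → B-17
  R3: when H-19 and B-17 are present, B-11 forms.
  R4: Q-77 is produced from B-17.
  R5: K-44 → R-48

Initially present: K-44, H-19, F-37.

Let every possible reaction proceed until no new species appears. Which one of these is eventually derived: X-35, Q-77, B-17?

X-35

K-44 present → R-48 forms (R5).
H-19, R-48, and K-44 present → X-35 forms (R1).
B-17 would need H-19, B-11, and F-37 (R2), but B-11 never forms. Q-77 would need B-17 (R4), but B-17 never forms.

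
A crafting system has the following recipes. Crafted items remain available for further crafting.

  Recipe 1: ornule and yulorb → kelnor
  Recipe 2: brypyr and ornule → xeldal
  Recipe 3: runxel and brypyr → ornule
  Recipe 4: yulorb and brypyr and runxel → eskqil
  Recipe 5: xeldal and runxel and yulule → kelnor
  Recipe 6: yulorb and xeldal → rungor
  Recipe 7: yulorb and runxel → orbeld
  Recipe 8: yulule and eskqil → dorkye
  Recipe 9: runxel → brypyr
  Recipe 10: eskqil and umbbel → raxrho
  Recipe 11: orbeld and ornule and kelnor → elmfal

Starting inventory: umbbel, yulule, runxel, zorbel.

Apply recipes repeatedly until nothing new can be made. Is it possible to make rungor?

No

rungor would need yulorb and xeldal (Recipe 6), but yulorb is never obtained.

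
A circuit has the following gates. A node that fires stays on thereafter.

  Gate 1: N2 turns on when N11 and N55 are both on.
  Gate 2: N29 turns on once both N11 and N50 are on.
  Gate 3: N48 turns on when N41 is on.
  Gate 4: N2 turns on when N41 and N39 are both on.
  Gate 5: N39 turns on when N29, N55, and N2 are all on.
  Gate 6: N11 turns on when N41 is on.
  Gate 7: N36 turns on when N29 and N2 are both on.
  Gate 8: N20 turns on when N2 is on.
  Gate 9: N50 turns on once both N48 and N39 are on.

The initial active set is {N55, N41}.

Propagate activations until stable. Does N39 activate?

N39 would need N29, N55, and N2 (Gate 5), but N29 never turns on.

No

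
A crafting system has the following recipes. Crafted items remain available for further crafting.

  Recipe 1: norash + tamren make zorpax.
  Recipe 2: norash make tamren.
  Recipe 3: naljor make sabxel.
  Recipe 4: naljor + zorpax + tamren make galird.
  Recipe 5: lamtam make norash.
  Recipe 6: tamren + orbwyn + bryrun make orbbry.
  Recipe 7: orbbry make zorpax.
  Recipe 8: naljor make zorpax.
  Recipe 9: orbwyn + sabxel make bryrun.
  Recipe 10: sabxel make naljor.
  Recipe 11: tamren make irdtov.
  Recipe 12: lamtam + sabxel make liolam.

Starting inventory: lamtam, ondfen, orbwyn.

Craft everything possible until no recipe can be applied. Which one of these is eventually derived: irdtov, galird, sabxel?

lamtam → norash (Recipe 5).
norash → tamren (Recipe 2).
Using Recipe 11, tamren makes irdtov.
sabxel would need naljor (Recipe 3), but naljor is never obtained. galird would need naljor, zorpax, and tamren (Recipe 4), but naljor is never obtained.

irdtov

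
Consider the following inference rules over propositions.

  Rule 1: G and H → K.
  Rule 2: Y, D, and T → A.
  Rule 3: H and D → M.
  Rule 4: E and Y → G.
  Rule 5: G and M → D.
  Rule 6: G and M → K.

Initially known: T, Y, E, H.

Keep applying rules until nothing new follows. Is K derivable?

Yes

From E and Y, Rule 4 gives G.
G and H hold, so K follows (Rule 1).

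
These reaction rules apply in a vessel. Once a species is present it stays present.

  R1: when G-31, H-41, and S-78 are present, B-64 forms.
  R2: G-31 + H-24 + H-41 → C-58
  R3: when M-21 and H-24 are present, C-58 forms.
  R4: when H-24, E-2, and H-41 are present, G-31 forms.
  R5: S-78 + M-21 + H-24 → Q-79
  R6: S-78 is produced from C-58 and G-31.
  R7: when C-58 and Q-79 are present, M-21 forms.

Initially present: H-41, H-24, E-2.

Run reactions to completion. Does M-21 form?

No

M-21 would need C-58 and Q-79 (R7), but Q-79 never forms.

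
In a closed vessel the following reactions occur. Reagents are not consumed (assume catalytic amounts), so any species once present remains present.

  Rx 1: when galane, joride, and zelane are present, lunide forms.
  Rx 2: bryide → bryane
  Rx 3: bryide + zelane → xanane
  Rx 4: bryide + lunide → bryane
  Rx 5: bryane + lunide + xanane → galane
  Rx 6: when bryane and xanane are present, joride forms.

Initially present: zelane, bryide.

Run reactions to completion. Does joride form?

Yes

bryide and zelane present → xanane forms (Rx 3).
bryide present → bryane forms (Rx 2).
bryane and xanane present → joride forms (Rx 6).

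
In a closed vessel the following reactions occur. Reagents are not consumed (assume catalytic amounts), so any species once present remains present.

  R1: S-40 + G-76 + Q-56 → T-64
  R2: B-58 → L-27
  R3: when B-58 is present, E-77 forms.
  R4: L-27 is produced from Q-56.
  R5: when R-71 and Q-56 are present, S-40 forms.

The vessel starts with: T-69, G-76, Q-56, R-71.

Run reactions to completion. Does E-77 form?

E-77 would need B-58 (R3), but B-58 never forms.

No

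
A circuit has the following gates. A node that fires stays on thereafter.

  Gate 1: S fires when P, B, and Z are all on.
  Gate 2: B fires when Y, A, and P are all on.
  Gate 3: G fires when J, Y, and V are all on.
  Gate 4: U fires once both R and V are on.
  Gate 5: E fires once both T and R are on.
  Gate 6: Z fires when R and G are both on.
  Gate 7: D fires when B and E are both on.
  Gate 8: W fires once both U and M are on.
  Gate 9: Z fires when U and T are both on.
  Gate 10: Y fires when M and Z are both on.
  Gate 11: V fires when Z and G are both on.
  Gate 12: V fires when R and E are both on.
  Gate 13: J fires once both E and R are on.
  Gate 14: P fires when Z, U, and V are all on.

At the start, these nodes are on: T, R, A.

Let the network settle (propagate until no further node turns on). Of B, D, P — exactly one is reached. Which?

P

T and R are on, so E fires (Gate 5).
Gate 12: R and E on → V on.
R and V are on, so U fires (Gate 4).
Gate 9: U and T on → Z on.
Z, U, and V are on, so P fires (Gate 14).
D would need B and E (Gate 7), but B never turns on. B would need Y, A, and P (Gate 2), but Y never turns on.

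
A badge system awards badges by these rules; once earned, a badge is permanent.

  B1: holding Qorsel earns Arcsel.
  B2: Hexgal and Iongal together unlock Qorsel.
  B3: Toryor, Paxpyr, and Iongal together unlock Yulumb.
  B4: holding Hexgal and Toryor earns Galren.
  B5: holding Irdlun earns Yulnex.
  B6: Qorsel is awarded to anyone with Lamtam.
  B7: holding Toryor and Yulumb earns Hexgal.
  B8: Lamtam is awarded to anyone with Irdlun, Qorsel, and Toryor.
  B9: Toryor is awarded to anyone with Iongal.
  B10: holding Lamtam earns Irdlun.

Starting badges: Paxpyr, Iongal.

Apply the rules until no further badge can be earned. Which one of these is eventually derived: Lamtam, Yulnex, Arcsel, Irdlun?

With Iongal, Toryor is earned (B9).
With Toryor, Paxpyr, and Iongal, Yulumb is earned (B3).
With Toryor and Yulumb, Hexgal is earned (B7).
With Hexgal and Iongal, Qorsel is earned (B2).
With Qorsel, Arcsel is earned (B1).
Lamtam would need Irdlun, Qorsel, and Toryor (B8), but Irdlun is never earned. Irdlun would need Lamtam (B10), but Lamtam is never earned. Yulnex would need Irdlun (B5), but Irdlun is never earned.

Arcsel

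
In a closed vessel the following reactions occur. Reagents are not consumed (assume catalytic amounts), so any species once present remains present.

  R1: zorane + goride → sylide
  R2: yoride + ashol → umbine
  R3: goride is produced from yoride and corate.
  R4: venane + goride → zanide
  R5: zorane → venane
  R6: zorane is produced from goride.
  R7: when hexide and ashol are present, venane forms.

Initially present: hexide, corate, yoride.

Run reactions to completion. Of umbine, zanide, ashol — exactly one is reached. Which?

yoride and corate present → goride forms (R3).
goride present → zorane forms (R6).
zorane present → venane forms (R5).
venane and goride present → zanide forms (R4).
No rule produces ashol, and it is not given. umbine would need yoride and ashol (R2), but ashol never forms.

zanide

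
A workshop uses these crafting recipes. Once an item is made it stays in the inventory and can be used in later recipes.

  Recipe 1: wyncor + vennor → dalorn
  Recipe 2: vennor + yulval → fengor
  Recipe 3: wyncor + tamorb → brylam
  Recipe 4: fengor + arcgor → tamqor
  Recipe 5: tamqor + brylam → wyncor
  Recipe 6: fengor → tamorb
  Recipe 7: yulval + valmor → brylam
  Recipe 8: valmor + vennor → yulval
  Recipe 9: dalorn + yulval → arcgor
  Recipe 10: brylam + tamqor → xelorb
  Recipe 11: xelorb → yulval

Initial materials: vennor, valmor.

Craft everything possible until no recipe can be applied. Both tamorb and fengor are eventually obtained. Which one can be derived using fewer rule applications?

fengor: Using Recipe 8, valmor and vennor make yulval. Using Recipe 2, vennor and yulval make fengor. [2 rule applications]
tamorb: Using Recipe 8, valmor and vennor make yulval. Using Recipe 2, vennor and yulval make fengor. Using Recipe 6, fengor makes tamorb. [3 rule applications]
fengor needs fewer.

fengor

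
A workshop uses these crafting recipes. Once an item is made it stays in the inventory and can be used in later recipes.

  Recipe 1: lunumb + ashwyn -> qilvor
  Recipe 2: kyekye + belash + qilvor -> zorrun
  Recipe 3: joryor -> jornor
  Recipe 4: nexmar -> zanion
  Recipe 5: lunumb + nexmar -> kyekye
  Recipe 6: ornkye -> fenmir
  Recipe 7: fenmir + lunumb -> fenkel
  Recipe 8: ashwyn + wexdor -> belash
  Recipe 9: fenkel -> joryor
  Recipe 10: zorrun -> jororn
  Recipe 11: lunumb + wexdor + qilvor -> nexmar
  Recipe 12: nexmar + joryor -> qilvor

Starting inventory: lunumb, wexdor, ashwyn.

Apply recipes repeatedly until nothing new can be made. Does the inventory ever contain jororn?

Yes

Using Recipe 1, lunumb and ashwyn make qilvor.
Using Recipe 8, ashwyn and wexdor make belash.
Using Recipe 11, lunumb, wexdor, and qilvor make nexmar.
Using Recipe 5, lunumb and nexmar make kyekye.
Using Recipe 2, kyekye, belash, and qilvor make zorrun.
zorrun -> jororn (Recipe 10).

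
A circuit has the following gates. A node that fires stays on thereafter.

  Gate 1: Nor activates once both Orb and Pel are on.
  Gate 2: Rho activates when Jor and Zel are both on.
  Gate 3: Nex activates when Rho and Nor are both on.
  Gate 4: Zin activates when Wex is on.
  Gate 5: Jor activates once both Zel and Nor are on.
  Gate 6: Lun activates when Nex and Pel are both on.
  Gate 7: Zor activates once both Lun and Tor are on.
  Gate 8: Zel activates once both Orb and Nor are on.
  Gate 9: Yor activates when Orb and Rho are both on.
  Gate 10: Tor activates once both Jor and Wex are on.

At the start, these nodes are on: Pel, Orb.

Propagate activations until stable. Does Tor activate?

No

Tor would need Jor and Wex (Gate 10), but Wex never turns on.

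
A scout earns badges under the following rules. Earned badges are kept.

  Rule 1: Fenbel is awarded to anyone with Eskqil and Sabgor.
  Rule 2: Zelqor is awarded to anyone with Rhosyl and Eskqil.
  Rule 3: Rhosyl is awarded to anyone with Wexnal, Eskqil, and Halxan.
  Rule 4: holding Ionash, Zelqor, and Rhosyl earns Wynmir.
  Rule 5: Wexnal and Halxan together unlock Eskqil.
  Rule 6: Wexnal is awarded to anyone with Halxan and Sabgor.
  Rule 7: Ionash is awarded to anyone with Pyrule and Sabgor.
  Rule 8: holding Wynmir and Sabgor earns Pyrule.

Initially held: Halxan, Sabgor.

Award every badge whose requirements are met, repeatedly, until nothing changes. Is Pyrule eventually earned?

Pyrule would need Wynmir and Sabgor (Rule 8), but Wynmir is never earned.

No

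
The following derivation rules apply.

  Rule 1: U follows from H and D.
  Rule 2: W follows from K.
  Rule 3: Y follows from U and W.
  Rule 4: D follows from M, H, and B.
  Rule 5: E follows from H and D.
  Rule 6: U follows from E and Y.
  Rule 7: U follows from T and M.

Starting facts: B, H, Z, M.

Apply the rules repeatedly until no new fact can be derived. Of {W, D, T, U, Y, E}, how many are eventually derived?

3

M, H, and B hold, so D follows (Rule 4).
H and D hold, so E follows (Rule 5).
From H and D, Rule 1 gives U.
W would need K (Rule 2), but K is never established.
D: reached.
No rule produces T, and it is not given.
U: reached.
Y would need U and W (Rule 3), but W is never established.
E: reached.
Reached: D, U, and E — 3 of the 6.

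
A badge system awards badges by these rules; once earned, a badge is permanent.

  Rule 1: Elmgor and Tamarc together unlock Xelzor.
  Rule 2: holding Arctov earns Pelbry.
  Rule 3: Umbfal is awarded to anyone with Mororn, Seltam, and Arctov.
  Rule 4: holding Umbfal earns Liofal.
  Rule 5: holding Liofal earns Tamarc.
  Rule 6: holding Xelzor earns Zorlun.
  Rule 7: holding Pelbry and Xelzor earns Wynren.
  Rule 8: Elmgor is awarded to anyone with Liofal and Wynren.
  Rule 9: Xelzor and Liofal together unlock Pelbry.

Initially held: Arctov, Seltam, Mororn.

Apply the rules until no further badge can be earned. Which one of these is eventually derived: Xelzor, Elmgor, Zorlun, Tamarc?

Tamarc

With Mororn, Seltam, and Arctov, Umbfal is earned (Rule 3).
With Umbfal, Liofal is earned (Rule 4).
With Liofal, Tamarc is earned (Rule 5).
Xelzor would need Elmgor and Tamarc (Rule 1), but Elmgor is never earned. Elmgor would need Liofal and Wynren (Rule 8), but Wynren is never earned. Zorlun would need Xelzor (Rule 6), but Xelzor is never earned.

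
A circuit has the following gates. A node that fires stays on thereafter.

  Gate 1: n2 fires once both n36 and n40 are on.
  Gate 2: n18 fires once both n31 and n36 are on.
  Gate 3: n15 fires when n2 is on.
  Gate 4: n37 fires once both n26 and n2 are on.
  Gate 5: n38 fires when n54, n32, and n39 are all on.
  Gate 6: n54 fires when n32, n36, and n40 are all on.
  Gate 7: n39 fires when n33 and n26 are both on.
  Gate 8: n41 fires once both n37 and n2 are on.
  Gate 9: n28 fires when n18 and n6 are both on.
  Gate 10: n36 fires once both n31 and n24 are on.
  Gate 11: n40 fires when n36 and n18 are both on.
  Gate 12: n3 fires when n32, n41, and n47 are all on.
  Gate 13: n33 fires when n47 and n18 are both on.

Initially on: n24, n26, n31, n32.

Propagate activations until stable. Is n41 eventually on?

Yes

n31 and n24 are on, so n36 fires (Gate 10).
Gate 2: n31 and n36 on → n18 on.
n36 and n18 are on, so n40 fires (Gate 11).
n36 and n40 are on, so n2 fires (Gate 1).
n26 and n2 are on, so n37 fires (Gate 4).
Gate 8: n37 and n2 on → n41 on.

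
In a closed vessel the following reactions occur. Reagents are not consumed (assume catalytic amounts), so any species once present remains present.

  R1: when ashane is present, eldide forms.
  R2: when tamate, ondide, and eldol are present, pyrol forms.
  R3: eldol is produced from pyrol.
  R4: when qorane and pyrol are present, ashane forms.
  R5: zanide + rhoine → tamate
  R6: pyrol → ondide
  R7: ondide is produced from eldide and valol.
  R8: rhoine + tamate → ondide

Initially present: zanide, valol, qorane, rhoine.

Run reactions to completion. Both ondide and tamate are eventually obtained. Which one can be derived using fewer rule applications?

tamate: zanide and rhoine present → tamate forms (R5). [1 rule application]
ondide: zanide and rhoine present → tamate forms (R5). rhoine and tamate present → ondide forms (R8). [2 rule applications]
tamate needs fewer.

tamate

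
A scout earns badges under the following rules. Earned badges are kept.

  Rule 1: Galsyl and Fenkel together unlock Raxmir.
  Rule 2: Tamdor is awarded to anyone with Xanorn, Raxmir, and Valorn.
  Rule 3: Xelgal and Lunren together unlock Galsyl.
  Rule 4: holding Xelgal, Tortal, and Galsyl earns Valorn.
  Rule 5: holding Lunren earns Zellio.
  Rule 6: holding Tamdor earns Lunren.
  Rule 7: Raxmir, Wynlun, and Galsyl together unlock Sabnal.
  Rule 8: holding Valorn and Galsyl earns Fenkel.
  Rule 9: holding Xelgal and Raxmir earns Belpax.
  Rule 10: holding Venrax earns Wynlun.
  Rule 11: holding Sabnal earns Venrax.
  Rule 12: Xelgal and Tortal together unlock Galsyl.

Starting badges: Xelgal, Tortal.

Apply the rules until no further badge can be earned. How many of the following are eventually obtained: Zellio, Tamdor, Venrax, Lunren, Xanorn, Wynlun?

0

Zellio would need Lunren (Rule 5), but Lunren is never earned.
Tamdor would need Xanorn, Raxmir, and Valorn (Rule 2), but Xanorn is never earned.
Venrax would need Sabnal (Rule 11), but Sabnal is never earned.
Lunren would need Tamdor (Rule 6), but Tamdor is never earned.
No rule produces Xanorn, and it is not given.
Wynlun would need Venrax (Rule 10), but Venrax is never earned.
None of the 6 are reached.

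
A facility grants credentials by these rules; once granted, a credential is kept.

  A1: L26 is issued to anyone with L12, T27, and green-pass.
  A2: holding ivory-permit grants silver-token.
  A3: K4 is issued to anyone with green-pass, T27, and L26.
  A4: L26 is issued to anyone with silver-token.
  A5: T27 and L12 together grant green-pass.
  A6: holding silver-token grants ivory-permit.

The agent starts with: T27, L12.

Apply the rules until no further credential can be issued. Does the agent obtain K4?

Yes

Holding T27 and L12 grants green-pass (A5).
Holding L12, T27, and green-pass grants L26 (A1).
Holding green-pass, T27, and L26 grants K4 (A3).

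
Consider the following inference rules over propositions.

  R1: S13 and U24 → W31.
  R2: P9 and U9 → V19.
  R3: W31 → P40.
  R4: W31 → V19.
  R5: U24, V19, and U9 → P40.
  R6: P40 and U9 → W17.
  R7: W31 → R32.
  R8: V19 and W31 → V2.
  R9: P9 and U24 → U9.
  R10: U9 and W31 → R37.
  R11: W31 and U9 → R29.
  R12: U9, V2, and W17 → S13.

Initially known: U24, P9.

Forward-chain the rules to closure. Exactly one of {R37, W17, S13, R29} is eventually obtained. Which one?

W17

P9 and U24 hold, so U9 follows (R9).
From P9 and U9, R2 gives V19.
U24, V19, and U9 hold, so P40 follows (R5).
P40 and U9 hold, so W17 follows (R6).
S13 would need U9, V2, and W17 (R12), but V2 is never established. R37 would need U9 and W31 (R10), but W31 is never established. R29 would need W31 and U9 (R11), but W31 is never established.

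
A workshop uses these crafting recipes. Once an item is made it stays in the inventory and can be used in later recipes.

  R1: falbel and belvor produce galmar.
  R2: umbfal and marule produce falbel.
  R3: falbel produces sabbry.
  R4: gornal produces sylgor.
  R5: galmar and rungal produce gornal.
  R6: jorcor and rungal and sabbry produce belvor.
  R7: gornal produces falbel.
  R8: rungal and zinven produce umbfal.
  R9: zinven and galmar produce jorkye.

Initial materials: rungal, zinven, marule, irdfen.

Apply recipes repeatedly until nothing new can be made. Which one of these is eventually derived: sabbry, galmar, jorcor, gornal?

sabbry

Using R8, rungal and zinven make umbfal.
Using R2, umbfal and marule make falbel.
falbel → sabbry (R3).
galmar would need falbel and belvor (R1), but belvor is never obtained. gornal would need galmar and rungal (R5), but galmar is never obtained. No rule produces jorcor, and it is not given.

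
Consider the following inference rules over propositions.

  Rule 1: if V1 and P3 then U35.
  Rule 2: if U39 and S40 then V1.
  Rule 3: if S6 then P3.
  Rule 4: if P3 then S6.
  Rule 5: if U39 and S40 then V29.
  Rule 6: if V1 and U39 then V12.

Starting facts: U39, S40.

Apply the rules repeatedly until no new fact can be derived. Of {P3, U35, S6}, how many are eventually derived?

0

P3 would need S6 (Rule 3), but S6 is never established.
U35 would need V1 and P3 (Rule 1), but P3 is never established.
S6 would need P3 (Rule 4), but P3 is never established.
None of the 3 are reached.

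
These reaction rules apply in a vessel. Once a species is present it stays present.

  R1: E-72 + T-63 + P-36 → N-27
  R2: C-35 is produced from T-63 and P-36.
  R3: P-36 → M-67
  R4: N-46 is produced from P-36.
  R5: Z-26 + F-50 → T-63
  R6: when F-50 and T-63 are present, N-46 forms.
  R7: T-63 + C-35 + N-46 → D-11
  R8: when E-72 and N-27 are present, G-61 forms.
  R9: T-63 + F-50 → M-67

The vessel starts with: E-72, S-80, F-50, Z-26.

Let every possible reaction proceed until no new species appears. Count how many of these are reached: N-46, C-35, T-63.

Z-26 and F-50 present → T-63 forms (R5).
F-50 and T-63 present → N-46 forms (R6).
N-46: reached.
C-35 would need T-63 and P-36 (R2), but P-36 never forms.
T-63: reached.
Reached: N-46 and T-63 — 2 of the 3.

2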